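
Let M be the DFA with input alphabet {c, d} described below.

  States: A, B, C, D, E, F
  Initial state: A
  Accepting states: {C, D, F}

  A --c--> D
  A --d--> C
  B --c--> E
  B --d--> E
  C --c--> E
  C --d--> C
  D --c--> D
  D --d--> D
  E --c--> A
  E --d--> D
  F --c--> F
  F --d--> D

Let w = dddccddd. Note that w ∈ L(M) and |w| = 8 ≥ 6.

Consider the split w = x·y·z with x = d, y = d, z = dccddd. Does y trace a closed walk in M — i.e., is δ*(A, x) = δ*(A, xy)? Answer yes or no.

yes

Run of M on the first 2 characters of w = d d:
  step 0: A  (start)
  step 1: C  (read d: A→C)
  step 2: C  (read d: C→C)

After x (step 1): C. After xy (step 2): C.
They match, so y = d drives M around a cycle from C back to itself; pumping y any number of times keeps M in C before reading z, and xyⁱz ∈ L(M) for every i ≥ 0.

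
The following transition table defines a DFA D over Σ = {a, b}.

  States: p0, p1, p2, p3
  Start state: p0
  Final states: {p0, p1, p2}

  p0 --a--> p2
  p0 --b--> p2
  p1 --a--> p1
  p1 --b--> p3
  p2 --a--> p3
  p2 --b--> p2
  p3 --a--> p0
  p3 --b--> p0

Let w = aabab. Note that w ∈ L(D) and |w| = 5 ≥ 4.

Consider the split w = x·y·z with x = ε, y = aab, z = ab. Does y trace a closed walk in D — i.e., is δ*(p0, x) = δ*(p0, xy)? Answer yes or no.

yes

State sequence: p0 -a-> p2 -a-> p3 -b-> p0

After x (step 0): p0. After xy (step 3): p0.
They match, so y = aab drives D around a cycle from p0 back to itself; pumping y any number of times keeps D in p0 before reading z, and xyⁱz ∈ L(D) for every i ≥ 0.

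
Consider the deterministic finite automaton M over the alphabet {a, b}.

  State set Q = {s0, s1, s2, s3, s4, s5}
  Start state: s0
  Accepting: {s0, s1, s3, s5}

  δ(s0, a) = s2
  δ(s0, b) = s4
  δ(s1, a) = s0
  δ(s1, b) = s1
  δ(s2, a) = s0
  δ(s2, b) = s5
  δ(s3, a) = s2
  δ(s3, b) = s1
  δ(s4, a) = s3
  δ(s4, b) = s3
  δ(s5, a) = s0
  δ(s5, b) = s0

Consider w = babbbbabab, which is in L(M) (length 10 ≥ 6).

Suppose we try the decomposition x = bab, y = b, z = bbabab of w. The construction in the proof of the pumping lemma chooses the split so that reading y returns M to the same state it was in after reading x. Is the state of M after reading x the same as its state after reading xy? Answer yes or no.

Run of M on the first 4 characters of w = b a b b:
  step 0: s0  (start)
  step 1: s4  (read b: s0→s4)
  step 2: s3  (read a: s4→s3)
  step 3: s1  (read b: s3→s1)
  step 4: s1  (read b: s1→s1)

After x (step 3): s1. After xy (step 4): s1.
They match, so y = b drives M around a cycle from s1 back to itself; pumping y any number of times keeps M in s1 before reading z, and xyⁱz ∈ L(M) for every i ≥ 0.

yes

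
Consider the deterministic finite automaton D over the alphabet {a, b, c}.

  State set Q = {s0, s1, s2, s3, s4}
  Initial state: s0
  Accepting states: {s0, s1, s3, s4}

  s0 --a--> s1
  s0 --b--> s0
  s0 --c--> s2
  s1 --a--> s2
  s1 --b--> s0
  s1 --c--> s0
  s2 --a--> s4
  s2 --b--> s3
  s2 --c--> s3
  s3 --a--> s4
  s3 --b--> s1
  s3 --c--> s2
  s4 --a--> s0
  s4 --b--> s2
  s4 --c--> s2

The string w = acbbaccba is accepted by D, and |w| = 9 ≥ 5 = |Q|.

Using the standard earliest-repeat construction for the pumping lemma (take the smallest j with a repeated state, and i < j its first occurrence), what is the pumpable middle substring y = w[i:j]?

State sequence: s0 -a-> s1 -c-> s0 -b-> s0 -b-> s0 -a-> s1 -c-> s0 -c-> s2 -b-> s3 -a-> s4
First repeat at step 2: s0 was already visited.

So i = 0, j = 2, giving x = w[0:0] = ε, y = w[0:2] = ac, z = w[2:9] = bbaccba.
Check: |xy| = 2 ≤ 5 and |y| = 2 ≥ 1. Reading y takes D from s0 back to s0, so every xyⁱz is accepted.

ac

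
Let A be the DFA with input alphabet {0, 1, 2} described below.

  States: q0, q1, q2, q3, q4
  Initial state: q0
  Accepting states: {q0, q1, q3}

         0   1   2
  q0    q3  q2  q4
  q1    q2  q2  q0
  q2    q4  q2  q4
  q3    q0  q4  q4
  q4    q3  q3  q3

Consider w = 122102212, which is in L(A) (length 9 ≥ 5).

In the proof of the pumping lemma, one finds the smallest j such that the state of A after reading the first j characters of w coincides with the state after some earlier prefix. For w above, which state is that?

State sequence: q0 -1-> q2 -2-> q4 -2-> q3 -1-> q4 -0-> q3 -2-> q4 -2-> q3 -1-> q4 -2-> q3
First repeat at step 4: q4 was already visited.

The earliest repeat is at step j = 4: A is in q4, which it already visited at step i = 2.
With |Q| = 5, pigeonhole forces a state repeat no later than step 5; the substring read between the first and second visits to that state can be pumped.

q4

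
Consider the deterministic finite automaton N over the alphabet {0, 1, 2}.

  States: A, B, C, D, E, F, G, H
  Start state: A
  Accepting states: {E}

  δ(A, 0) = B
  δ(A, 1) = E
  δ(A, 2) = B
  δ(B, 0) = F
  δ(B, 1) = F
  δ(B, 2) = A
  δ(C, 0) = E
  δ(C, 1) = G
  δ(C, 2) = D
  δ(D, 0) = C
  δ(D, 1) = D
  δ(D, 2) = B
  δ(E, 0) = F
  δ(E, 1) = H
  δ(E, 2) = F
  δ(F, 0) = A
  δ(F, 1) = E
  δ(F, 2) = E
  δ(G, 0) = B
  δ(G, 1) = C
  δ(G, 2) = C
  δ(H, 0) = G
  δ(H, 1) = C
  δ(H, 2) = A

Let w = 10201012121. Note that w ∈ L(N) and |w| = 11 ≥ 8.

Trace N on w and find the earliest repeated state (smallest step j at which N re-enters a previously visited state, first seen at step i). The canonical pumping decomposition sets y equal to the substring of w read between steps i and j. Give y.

02

Run of N on w = 1 0 2 0 1 0 1 2 1 2 1:
  step 0: A  (start)
  step 1: E  (read 1: A→E)
  step 2: F  (read 0: E→F)
  step 3: E  (read 2: F→E)   ← first repeat (E seen earlier)
  step 4: F  (read 0: E→F)
  step 5: E  (read 1: F→E)
  step 6: F  (read 0: E→F)
  step 7: E  (read 1: F→E)
  step 8: F  (read 2: E→F)
  step 9: E  (read 1: F→E)
  step 10: F  (read 2: E→F)
  step 11: E  (read 1: F→E)

So i = 1, j = 3, giving x = w[0:1] = 1, y = w[1:3] = 02, z = w[3:11] = 01012121.
Check: |xy| = 3 ≤ 8 and |y| = 2 ≥ 1. Reading y takes N from E back to E, so every xyⁱz is accepted.
Since N has 8 states, any run of length ≥ 8 visits 8+1 states, so by pigeonhole some state repeats within the first 8 steps — that repeat gives the pumpable loop.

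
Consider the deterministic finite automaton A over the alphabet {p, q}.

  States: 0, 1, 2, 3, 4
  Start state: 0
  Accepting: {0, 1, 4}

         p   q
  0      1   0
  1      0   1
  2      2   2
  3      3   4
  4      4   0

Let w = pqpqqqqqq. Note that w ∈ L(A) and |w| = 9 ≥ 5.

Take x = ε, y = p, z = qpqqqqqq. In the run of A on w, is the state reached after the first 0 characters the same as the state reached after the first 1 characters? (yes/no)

no

State sequence: 0 -p-> 1

After x (step 0): 0. After xy (step 1): 1.
They differ (0 ≠ 1), so y is not a cycle from the state after x; this split is not the one the pumping-lemma construction produces, and pumping y need not keep the string in L(A).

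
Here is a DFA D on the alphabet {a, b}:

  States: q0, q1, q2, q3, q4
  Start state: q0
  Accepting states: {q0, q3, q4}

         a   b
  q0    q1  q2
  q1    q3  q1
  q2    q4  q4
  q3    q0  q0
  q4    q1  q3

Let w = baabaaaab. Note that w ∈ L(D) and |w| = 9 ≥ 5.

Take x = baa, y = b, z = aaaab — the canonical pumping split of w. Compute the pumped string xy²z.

baabbaaaab

xy^2z = baa·b·b·aaaab = baabbaaaab.
Reading y = b takes D from q1 back to q1, so after x·y·y the machine is still in q1, and z then leads to the accepting state q0. Hence baabbaaaab ∈ L(D).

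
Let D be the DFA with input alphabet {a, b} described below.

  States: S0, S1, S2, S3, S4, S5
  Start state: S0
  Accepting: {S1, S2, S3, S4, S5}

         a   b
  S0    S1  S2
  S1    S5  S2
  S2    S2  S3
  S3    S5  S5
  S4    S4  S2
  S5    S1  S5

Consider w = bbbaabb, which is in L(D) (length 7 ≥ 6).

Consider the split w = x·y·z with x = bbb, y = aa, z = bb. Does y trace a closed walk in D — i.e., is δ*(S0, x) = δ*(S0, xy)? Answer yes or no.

yes

State sequence: S0 -b-> S2 -b-> S3 -b-> S5 -a-> S1 -a-> S5

After x (step 3): S5. After xy (step 5): S5.
They match, so y = aa drives D around a cycle from S5 back to itself; pumping y any number of times keeps D in S5 before reading z, and xyⁱz ∈ L(D) for every i ≥ 0.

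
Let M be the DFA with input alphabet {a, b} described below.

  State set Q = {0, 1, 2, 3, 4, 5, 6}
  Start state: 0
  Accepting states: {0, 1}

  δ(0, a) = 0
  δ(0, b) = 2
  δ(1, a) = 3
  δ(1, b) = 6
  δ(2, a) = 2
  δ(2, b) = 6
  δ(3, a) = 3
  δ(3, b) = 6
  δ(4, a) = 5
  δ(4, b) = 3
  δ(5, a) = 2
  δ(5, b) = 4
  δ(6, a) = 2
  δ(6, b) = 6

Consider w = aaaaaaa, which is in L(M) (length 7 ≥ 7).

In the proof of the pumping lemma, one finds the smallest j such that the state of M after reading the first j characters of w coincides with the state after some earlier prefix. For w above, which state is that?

0

State sequence: 0 -a-> 0 -a-> 0 -a-> 0 -a-> 0 -a-> 0 -a-> 0 -a-> 0
First repeat at step 1: 0 was already visited.

The earliest repeat is at step j = 1: M is in 0, which it already visited at step i = 0.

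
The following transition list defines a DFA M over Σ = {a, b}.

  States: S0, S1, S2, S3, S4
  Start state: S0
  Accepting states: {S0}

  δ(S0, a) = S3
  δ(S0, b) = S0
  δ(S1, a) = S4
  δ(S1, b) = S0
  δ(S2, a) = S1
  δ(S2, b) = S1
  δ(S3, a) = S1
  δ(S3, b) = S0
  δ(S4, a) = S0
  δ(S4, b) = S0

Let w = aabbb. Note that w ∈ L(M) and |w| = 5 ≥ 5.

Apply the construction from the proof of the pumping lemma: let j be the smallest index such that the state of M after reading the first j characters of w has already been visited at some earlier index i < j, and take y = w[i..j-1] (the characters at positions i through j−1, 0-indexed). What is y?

Run of M on w = a a b b b:
  step 0: S0  (start)
  step 1: S3  (read a: S0→S3)
  step 2: S1  (read a: S3→S1)
  step 3: S0  (read b: S1→S0)   ← first repeat (S0 seen earlier)
  step 4: S0  (read b: S0→S0)
  step 5: S0  (read b: S0→S0)

So i = 0, j = 3, giving x = w[0:0] = ε, y = w[0:3] = aab, z = w[3:5] = bb.
Check: |xy| = 3 ≤ 5 and |y| = 3 ≥ 1. Reading y takes M from S0 back to S0, so every xyⁱz is accepted.

aab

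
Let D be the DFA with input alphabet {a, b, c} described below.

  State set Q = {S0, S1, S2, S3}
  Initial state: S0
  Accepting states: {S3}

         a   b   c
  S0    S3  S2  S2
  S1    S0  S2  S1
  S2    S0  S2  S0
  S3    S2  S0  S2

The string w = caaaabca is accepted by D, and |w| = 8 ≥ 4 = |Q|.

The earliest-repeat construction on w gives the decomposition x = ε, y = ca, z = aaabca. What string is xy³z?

cacacaaaabca

xy^3z = ε·ca·ca·ca·aaabca = cacacaaaabca.
Reading y = ca takes D from S0 back to S0, so after x·y·y·y the machine is still in S0, and z then leads to the accepting state S3. Hence cacacaaaabca ∈ L(D).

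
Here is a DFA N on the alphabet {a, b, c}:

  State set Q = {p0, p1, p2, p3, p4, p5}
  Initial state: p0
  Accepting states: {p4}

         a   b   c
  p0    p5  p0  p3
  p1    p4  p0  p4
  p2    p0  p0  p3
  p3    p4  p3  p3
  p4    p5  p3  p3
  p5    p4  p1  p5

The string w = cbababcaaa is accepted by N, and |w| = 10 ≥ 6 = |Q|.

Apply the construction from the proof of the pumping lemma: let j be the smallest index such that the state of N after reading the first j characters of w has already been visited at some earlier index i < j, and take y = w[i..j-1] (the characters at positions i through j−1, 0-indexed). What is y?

b

Run of N on w = c b a b a b c a a a:
  step 0: p0  (start)
  step 1: p3  (read c: p0→p3)
  step 2: p3  (read b: p3→p3)   ← first repeat (p3 seen earlier)
  step 3: p4  (read a: p3→p4)
  step 4: p3  (read b: p4→p3)
  step 5: p4  (read a: p3→p4)
  step 6: p3  (read b: p4→p3)
  step 7: p3  (read c: p3→p3)
  step 8: p4  (read a: p3→p4)
  step 9: p5  (read a: p4→p5)
  step 10: p4  (read a: p5→p4)

So i = 1, j = 2, giving x = w[0:1] = c, y = w[1:2] = b, z = w[2:10] = ababcaaa.
Check: |xy| = 2 ≤ 6 and |y| = 1 ≥ 1. Reading y takes N from p3 back to p3, so every xyⁱz is accepted.
With |Q| = 6, pigeonhole forces a state repeat no later than step 6; the substring read between the first and second visits to that state can be pumped.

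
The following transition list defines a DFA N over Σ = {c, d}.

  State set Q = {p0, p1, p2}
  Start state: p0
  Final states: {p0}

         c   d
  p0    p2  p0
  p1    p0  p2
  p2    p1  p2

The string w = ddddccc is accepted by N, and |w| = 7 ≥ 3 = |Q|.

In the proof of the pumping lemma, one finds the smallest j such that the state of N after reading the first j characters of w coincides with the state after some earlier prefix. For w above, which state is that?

p0

Run of N on w = d d d d c c c:
  step 0: p0  (start)
  step 1: p0  (read d: p0→p0)   ← first repeat (p0 seen earlier)
  step 2: p0  (read d: p0→p0)
  step 3: p0  (read d: p0→p0)
  step 4: p0  (read d: p0→p0)
  step 5: p2  (read c: p0→p2)
  step 6: p1  (read c: p2→p1)
  step 7: p0  (read c: p1→p0)

The earliest repeat is at step j = 1: N is in p0, which it already visited at step i = 0.
With |Q| = 3, pigeonhole forces a state repeat no later than step 3; the substring read between the first and second visits to that state can be pumped.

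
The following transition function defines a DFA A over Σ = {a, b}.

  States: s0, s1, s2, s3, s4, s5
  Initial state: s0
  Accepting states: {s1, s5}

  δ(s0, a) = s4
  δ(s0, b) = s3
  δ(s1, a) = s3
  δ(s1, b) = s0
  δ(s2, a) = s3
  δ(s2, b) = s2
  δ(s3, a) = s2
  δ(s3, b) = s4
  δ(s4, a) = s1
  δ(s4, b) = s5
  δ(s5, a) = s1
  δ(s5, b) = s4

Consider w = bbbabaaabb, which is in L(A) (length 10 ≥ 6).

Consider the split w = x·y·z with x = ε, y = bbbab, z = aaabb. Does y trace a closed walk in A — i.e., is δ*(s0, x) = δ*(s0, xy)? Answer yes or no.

yes

Run of A on the first 5 characters of w = b b b a b:
  step 0: s0  (start)
  step 1: s3  (read b: s0→s3)
  step 2: s4  (read b: s3→s4)
  step 3: s5  (read b: s4→s5)
  step 4: s1  (read a: s5→s1)
  step 5: s0  (read b: s1→s0)

After x (step 0): s0. After xy (step 5): s0.
They match, so y = bbbab drives A around a cycle from s0 back to itself; pumping y any number of times keeps A in s0 before reading z, and xyⁱz ∈ L(A) for every i ≥ 0.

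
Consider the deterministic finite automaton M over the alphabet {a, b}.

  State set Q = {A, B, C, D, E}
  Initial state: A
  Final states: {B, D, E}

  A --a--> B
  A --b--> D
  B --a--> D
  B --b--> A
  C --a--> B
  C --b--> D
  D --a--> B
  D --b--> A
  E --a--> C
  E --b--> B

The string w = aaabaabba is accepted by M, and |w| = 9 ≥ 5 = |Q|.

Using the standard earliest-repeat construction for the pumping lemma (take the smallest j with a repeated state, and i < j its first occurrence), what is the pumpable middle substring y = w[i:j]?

State sequence: A -a-> B -a-> D -a-> B -b-> A -a-> B -a-> D -b-> A -b-> D -a-> B
First repeat at step 3: B was already visited.

So i = 1, j = 3, giving x = w[0:1] = a, y = w[1:3] = aa, z = w[3:9] = baabba.
Check: |xy| = 3 ≤ 5 and |y| = 2 ≥ 1. Reading y takes M from B back to B, so every xyⁱz is accepted.

aa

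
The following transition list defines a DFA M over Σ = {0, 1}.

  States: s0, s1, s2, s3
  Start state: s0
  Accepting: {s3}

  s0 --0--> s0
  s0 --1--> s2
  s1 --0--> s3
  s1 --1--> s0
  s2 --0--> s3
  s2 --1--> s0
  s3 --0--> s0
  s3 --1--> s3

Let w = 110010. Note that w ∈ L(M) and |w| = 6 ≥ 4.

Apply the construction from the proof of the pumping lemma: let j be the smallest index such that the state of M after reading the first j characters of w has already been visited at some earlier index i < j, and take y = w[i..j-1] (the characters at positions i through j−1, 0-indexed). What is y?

11

State sequence: s0 -1-> s2 -1-> s0 -0-> s0 -0-> s0 -1-> s2 -0-> s3
First repeat at step 2: s0 was already visited.

So i = 0, j = 2, giving x = w[0:0] = ε, y = w[0:2] = 11, z = w[2:6] = 0010.
Check: |xy| = 2 ≤ 4 and |y| = 2 ≥ 1. Reading y takes M from s0 back to s0, so every xyⁱz is accepted.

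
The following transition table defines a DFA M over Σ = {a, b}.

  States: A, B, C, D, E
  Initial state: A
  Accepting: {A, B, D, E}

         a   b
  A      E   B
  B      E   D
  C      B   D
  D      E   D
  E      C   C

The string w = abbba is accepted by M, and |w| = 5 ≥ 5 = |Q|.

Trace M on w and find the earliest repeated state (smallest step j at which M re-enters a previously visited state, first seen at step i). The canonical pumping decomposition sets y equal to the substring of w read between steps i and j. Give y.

b

State sequence: A -a-> E -b-> C -b-> D -b-> D -a-> E
First repeat at step 4: D was already visited.

So i = 3, j = 4, giving x = w[0:3] = abb, y = w[3:4] = b, z = w[4:5] = a.
Check: |xy| = 4 ≤ 5 and |y| = 1 ≥ 1. Reading y takes M from D back to D, so every xyⁱz is accepted.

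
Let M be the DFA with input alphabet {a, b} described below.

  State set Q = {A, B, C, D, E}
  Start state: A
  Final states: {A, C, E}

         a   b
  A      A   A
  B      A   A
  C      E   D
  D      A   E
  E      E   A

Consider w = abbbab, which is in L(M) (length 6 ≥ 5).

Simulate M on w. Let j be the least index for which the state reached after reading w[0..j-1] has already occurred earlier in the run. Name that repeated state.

A

Run of M on w = a b b b a b:
  step 0: A  (start)
  step 1: A  (read a: A→A)   ← first repeat (A seen earlier)
  step 2: A  (read b: A→A)
  step 3: A  (read b: A→A)
  step 4: A  (read b: A→A)
  step 5: A  (read a: A→A)
  step 6: A  (read b: A→A)

The earliest repeat is at step j = 1: M is in A, which it already visited at step i = 0.
Since M has 5 states, any run of length ≥ 5 visits 5+1 states, so by pigeonhole some state repeats within the first 5 steps — that repeat gives the pumpable loop.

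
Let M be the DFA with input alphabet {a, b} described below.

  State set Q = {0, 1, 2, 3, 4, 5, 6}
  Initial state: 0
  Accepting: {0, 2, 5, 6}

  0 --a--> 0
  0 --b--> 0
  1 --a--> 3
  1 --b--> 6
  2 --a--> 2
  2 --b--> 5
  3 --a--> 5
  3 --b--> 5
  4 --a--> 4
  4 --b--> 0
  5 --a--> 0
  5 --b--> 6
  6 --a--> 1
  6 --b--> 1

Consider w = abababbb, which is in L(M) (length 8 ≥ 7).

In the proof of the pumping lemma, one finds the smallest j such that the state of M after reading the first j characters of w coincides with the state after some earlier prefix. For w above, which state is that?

0

State sequence: 0 -a-> 0 -b-> 0 -a-> 0 -b-> 0 -a-> 0 -b-> 0 -b-> 0 -b-> 0
First repeat at step 1: 0 was already visited.

The earliest repeat is at step j = 1: M is in 0, which it already visited at step i = 0.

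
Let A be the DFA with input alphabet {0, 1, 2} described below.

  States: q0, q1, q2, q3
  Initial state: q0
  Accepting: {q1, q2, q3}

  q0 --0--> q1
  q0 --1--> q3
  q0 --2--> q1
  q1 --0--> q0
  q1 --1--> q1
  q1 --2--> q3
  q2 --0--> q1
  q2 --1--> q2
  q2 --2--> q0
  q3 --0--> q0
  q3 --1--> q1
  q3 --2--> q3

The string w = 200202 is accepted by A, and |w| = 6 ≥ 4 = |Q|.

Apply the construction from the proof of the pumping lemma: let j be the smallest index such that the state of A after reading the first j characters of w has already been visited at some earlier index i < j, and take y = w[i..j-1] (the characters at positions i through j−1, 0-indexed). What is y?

20

State sequence: q0 -2-> q1 -0-> q0 -0-> q1 -2-> q3 -0-> q0 -2-> q1
First repeat at step 2: q0 was already visited.

So i = 0, j = 2, giving x = w[0:0] = ε, y = w[0:2] = 20, z = w[2:6] = 0202.
Check: |xy| = 2 ≤ 4 and |y| = 2 ≥ 1. Reading y takes A from q0 back to q0, so every xyⁱz is accepted.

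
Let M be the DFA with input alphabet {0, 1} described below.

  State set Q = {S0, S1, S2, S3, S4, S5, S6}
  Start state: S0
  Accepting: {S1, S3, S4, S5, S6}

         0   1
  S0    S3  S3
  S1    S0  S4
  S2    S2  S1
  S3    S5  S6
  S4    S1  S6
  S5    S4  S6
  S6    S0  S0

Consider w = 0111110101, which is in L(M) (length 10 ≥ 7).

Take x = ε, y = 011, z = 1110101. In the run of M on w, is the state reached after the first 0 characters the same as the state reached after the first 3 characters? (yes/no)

Run of M on the first 3 characters of w = 0 1 1:
  step 0: S0  (start)
  step 1: S3  (read 0: S0→S3)
  step 2: S6  (read 1: S3→S6)
  step 3: S0  (read 1: S6→S0)

After x (step 0): S0. After xy (step 3): S0.
They match, so y = 011 drives M around a cycle from S0 back to itself; pumping y any number of times keeps M in S0 before reading z, and xyⁱz ∈ L(M) for every i ≥ 0.

yes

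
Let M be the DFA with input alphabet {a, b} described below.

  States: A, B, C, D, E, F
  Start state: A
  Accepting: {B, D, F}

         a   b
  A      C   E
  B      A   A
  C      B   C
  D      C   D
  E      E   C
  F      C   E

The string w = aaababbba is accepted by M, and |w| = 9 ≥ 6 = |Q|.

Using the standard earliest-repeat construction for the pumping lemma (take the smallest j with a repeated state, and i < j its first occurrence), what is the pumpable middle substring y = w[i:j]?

Run of M on w = a a a b a b b b a:
  step 0: A  (start)
  step 1: C  (read a: A→C)
  step 2: B  (read a: C→B)
  step 3: A  (read a: B→A)   ← first repeat (A seen earlier)
  step 4: E  (read b: A→E)
  step 5: E  (read a: E→E)
  step 6: C  (read b: E→C)
  step 7: C  (read b: C→C)
  step 8: C  (read b: C→C)
  step 9: B  (read a: C→B)

So i = 0, j = 3, giving x = w[0:0] = ε, y = w[0:3] = aaa, z = w[3:9] = babbba.
Check: |xy| = 3 ≤ 6 and |y| = 3 ≥ 1. Reading y takes M from A back to A, so every xyⁱz is accepted.
Pumping length from the standard proof: p = 6 (the number of states). The repeated state found above gives |xy| = j ≤ 6 and |y| = j − i ≥ 1.

aaa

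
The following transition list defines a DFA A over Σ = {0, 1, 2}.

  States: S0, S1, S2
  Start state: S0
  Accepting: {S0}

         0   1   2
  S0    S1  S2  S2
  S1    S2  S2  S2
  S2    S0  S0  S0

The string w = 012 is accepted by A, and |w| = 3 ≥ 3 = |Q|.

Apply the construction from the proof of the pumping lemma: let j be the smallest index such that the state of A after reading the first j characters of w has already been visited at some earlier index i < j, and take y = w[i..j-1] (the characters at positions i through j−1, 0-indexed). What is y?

012

State sequence: S0 -0-> S1 -1-> S2 -2-> S0
First repeat at step 3: S0 was already visited.

So i = 0, j = 3, giving x = w[0:0] = ε, y = w[0:3] = 012, z = w[3:3] = ε.
Check: |xy| = 3 ≤ 3 and |y| = 3 ≥ 1. Reading y takes A from S0 back to S0, so every xyⁱz is accepted.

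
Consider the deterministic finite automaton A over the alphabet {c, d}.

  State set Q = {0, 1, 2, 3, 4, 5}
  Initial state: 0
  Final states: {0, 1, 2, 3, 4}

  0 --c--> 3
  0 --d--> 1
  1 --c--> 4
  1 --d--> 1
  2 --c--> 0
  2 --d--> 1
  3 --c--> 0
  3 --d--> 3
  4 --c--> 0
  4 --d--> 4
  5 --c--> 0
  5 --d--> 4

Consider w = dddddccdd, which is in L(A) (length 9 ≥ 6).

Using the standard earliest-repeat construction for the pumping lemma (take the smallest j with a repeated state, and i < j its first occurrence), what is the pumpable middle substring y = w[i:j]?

State sequence: 0 -d-> 1 -d-> 1 -d-> 1 -d-> 1 -d-> 1 -c-> 4 -c-> 0 -d-> 1 -d-> 1
First repeat at step 2: 1 was already visited.

So i = 1, j = 2, giving x = w[0:1] = d, y = w[1:2] = d, z = w[2:9] = dddccdd.
Check: |xy| = 2 ≤ 6 and |y| = 1 ≥ 1. Reading y takes A from 1 back to 1, so every xyⁱz is accepted.
The DFA has 6 states, so the proof of the pumping lemma guarantees a repeated state among the first 6+1 visited; the segment between the two visits is the pumpable y.

d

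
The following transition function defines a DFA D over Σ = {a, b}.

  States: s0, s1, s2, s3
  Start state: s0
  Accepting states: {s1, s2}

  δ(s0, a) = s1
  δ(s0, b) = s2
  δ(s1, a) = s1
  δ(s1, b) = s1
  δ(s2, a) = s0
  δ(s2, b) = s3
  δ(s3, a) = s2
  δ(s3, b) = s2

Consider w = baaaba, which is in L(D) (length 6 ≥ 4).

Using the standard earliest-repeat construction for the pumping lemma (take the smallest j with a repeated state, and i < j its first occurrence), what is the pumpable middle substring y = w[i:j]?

Run of D on w = b a a a b a:
  step 0: s0  (start)
  step 1: s2  (read b: s0→s2)
  step 2: s0  (read a: s2→s0)   ← first repeat (s0 seen earlier)
  step 3: s1  (read a: s0→s1)
  step 4: s1  (read a: s1→s1)
  step 5: s1  (read b: s1→s1)
  step 6: s1  (read a: s1→s1)

So i = 0, j = 2, giving x = w[0:0] = ε, y = w[0:2] = ba, z = w[2:6] = aaba.
Check: |xy| = 2 ≤ 4 and |y| = 2 ≥ 1. Reading y takes D from s0 back to s0, so every xyⁱz is accepted.

ba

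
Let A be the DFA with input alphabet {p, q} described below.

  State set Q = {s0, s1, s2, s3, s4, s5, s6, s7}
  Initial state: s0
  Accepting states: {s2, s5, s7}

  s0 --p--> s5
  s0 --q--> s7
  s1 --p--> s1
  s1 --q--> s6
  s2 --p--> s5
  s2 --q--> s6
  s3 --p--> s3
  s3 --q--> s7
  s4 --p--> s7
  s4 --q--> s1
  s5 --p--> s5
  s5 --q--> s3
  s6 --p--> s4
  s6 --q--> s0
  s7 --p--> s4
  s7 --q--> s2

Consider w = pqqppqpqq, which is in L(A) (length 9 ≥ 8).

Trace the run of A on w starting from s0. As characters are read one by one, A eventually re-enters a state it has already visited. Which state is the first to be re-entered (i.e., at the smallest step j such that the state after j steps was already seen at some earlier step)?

Run of A on w = p q q p p q p q q:
  step 0: s0  (start)
  step 1: s5  (read p: s0→s5)
  step 2: s3  (read q: s5→s3)
  step 3: s7  (read q: s3→s7)
  step 4: s4  (read p: s7→s4)
  step 5: s7  (read p: s4→s7)   ← first repeat (s7 seen earlier)
  step 6: s2  (read q: s7→s2)
  step 7: s5  (read p: s2→s5)
  step 8: s3  (read q: s5→s3)
  step 9: s7  (read q: s3→s7)

The earliest repeat is at step j = 5: A is in s7, which it already visited at step i = 3.
Pumping length from the standard proof: p = 8 (the number of states). The repeated state found above gives |xy| = j ≤ 8 and |y| = j − i ≥ 1.

s7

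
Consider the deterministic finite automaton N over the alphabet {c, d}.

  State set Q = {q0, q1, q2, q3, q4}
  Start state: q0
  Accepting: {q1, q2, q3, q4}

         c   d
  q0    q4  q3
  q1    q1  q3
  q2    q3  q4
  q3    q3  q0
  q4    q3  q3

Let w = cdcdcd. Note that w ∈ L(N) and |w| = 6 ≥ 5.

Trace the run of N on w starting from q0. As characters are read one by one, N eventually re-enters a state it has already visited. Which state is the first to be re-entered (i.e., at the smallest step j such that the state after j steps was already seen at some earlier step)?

State sequence: q0 -c-> q4 -d-> q3 -c-> q3 -d-> q0 -c-> q4 -d-> q3
First repeat at step 3: q3 was already visited.

The earliest repeat is at step j = 3: N is in q3, which it already visited at step i = 2.
Since N has 5 states, any run of length ≥ 5 visits 5+1 states, so by pigeonhole some state repeats within the first 5 steps — that repeat gives the pumpable loop.

q3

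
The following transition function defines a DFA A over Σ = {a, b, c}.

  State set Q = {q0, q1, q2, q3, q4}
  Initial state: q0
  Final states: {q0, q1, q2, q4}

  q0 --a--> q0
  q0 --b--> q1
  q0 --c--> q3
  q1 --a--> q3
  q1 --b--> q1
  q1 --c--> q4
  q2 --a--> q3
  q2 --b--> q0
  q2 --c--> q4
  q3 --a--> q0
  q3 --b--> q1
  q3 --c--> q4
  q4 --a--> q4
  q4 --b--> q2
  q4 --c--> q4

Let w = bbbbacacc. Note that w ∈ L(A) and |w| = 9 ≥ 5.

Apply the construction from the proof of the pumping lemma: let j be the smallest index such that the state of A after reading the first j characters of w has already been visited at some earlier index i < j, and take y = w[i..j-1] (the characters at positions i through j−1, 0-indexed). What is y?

b

State sequence: q0 -b-> q1 -b-> q1 -b-> q1 -b-> q1 -a-> q3 -c-> q4 -a-> q4 -c-> q4 -c-> q4
First repeat at step 2: q1 was already visited.

So i = 1, j = 2, giving x = w[0:1] = b, y = w[1:2] = b, z = w[2:9] = bbacacc.
Check: |xy| = 2 ≤ 5 and |y| = 1 ≥ 1. Reading y takes A from q1 back to q1, so every xyⁱz is accepted.
Since A has 5 states, any run of length ≥ 5 visits 5+1 states, so by pigeonhole some state repeats within the first 5 steps — that repeat gives the pumpable loop.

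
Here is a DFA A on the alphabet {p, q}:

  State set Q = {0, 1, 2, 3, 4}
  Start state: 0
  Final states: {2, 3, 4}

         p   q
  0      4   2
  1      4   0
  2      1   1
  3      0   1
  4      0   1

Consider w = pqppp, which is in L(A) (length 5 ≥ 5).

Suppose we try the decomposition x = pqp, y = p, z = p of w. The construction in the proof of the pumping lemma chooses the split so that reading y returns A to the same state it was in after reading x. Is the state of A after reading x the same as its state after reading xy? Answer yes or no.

no

State sequence: 0 -p-> 4 -q-> 1 -p-> 4 -p-> 0

After x (step 3): 4. After xy (step 4): 0.
They differ (4 ≠ 0), so y is not a cycle from the state after x; this split is not the one the pumping-lemma construction produces, and pumping y need not keep the string in L(A).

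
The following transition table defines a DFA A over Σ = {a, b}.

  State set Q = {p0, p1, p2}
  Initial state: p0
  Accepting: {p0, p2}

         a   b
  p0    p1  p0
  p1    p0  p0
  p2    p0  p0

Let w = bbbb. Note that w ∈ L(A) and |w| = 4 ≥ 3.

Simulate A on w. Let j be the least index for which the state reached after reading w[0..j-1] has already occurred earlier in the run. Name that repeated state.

State sequence: p0 -b-> p0 -b-> p0 -b-> p0 -b-> p0
First repeat at step 1: p0 was already visited.

The earliest repeat is at step j = 1: A is in p0, which it already visited at step i = 0.

p0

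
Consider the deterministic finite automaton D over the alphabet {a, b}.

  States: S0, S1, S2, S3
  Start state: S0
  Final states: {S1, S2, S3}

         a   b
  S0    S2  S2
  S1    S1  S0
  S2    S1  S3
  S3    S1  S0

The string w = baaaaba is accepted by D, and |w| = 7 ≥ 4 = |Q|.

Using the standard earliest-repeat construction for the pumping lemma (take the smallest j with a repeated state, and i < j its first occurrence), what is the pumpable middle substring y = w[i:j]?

a

Run of D on w = b a a a a b a:
  step 0: S0  (start)
  step 1: S2  (read b: S0→S2)
  step 2: S1  (read a: S2→S1)
  step 3: S1  (read a: S1→S1)   ← first repeat (S1 seen earlier)
  step 4: S1  (read a: S1→S1)
  step 5: S1  (read a: S1→S1)
  step 6: S0  (read b: S1→S0)
  step 7: S2  (read a: S0→S2)

So i = 2, j = 3, giving x = w[0:2] = ba, y = w[2:3] = a, z = w[3:7] = aaba.
Check: |xy| = 3 ≤ 4 and |y| = 1 ≥ 1. Reading y takes D from S1 back to S1, so every xyⁱz is accepted.
Since D has 4 states, any run of length ≥ 4 visits 4+1 states, so by pigeonhole some state repeats within the first 4 steps — that repeat gives the pumpable loop.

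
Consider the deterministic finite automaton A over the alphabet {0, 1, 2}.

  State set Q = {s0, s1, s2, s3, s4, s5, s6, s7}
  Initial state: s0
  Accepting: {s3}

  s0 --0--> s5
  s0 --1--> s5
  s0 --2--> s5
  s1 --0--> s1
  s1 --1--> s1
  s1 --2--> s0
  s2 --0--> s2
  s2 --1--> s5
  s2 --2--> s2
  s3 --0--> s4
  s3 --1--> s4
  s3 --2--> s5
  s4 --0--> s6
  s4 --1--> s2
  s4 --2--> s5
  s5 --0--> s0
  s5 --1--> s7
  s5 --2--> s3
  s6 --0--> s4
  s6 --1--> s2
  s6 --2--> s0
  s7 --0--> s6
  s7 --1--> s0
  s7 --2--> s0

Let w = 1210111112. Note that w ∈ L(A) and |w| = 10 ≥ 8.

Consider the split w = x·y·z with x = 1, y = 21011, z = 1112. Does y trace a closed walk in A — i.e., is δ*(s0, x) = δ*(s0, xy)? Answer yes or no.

Run of A on the first 6 characters of w = 1 2 1 0 1 1:
  step 0: s0  (start)
  step 1: s5  (read 1: s0→s5)
  step 2: s3  (read 2: s5→s3)
  step 3: s4  (read 1: s3→s4)
  step 4: s6  (read 0: s4→s6)
  step 5: s2  (read 1: s6→s2)
  step 6: s5  (read 1: s2→s5)

After x (step 1): s5. After xy (step 6): s5.
They match, so y = 21011 drives A around a cycle from s5 back to itself; pumping y any number of times keeps A in s5 before reading z, and xyⁱz ∈ L(A) for every i ≥ 0.

yes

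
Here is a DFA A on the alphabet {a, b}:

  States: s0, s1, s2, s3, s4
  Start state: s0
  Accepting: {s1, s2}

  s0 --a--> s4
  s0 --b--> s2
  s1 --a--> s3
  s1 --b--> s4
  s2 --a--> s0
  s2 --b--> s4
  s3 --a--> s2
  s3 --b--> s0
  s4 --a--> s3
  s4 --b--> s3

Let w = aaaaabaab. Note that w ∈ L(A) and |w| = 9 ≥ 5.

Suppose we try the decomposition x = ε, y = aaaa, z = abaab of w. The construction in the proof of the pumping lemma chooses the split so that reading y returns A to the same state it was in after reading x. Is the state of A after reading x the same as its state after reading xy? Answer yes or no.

State sequence: s0 -a-> s4 -a-> s3 -a-> s2 -a-> s0

After x (step 0): s0. After xy (step 4): s0.
They match, so y = aaaa drives A around a cycle from s0 back to itself; pumping y any number of times keeps A in s0 before reading z, and xyⁱz ∈ L(A) for every i ≥ 0.

yes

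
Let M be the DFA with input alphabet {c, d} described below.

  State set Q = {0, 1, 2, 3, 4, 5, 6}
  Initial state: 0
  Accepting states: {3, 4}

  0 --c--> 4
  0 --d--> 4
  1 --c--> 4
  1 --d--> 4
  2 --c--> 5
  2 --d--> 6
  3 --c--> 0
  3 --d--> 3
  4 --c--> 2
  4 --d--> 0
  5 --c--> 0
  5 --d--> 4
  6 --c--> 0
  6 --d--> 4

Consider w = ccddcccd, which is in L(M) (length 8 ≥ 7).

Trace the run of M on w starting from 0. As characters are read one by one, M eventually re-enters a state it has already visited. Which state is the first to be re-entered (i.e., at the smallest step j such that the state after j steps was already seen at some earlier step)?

Run of M on w = c c d d c c c d:
  step 0: 0  (start)
  step 1: 4  (read c: 0→4)
  step 2: 2  (read c: 4→2)
  step 3: 6  (read d: 2→6)
  step 4: 4  (read d: 6→4)   ← first repeat (4 seen earlier)
  step 5: 2  (read c: 4→2)
  step 6: 5  (read c: 2→5)
  step 7: 0  (read c: 5→0)
  step 8: 4  (read d: 0→4)

The earliest repeat is at step j = 4: M is in 4, which it already visited at step i = 1.
Since M has 7 states, any run of length ≥ 7 visits 7+1 states, so by pigeonhole some state repeats within the first 7 steps — that repeat gives the pumpable loop.

4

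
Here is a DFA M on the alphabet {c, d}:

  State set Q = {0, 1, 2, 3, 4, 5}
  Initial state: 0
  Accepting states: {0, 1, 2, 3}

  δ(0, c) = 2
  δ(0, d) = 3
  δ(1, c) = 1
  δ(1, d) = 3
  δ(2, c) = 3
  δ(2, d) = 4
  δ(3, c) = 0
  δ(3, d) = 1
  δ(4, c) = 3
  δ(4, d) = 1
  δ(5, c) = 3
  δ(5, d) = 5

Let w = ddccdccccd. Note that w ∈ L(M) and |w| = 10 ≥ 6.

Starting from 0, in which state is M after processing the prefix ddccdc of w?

Run of M on the first 6 characters of w = d d c c d c:
  step 0: 0  (start)
  step 1: 3  (read d: 0→3)
  step 2: 1  (read d: 3→1)
  step 3: 1  (read c: 1→1)
  step 4: 1  (read c: 1→1)
  step 5: 3  (read d: 1→3)
  step 6: 0  (read c: 3→0)

After reading 6 characters, M is in state 0.
(This kind of state-tracing is the core of the pumping-lemma construction: with 6 states, pigeonhole forces a repeat within the first 6 steps.)

0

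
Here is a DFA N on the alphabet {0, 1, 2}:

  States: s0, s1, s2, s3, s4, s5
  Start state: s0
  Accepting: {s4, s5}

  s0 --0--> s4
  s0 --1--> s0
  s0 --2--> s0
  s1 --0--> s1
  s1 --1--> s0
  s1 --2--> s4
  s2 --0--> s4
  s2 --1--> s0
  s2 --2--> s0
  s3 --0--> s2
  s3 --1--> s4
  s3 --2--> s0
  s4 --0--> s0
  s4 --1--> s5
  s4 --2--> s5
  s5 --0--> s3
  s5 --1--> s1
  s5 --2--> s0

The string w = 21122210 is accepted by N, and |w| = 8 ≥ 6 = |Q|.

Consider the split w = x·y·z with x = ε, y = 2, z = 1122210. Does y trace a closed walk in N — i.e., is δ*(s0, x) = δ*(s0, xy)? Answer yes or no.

Run of N on the first 1 characters of w = 2:
  step 0: s0  (start)
  step 1: s0  (read 2: s0→s0)

After x (step 0): s0. After xy (step 1): s0.
They match, so y = 2 drives N around a cycle from s0 back to itself; pumping y any number of times keeps N in s0 before reading z, and xyⁱz ∈ L(N) for every i ≥ 0.

yes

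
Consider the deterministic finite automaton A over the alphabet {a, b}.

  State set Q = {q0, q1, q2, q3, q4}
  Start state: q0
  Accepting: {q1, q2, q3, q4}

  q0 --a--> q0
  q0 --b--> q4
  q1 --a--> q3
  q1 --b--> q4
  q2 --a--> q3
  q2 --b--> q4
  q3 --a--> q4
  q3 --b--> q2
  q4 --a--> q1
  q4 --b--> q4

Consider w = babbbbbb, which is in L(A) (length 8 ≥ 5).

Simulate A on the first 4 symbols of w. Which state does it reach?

State sequence: q0 -b-> q4 -a-> q1 -b-> q4 -b-> q4

After reading 4 characters, A is in state q4.

q4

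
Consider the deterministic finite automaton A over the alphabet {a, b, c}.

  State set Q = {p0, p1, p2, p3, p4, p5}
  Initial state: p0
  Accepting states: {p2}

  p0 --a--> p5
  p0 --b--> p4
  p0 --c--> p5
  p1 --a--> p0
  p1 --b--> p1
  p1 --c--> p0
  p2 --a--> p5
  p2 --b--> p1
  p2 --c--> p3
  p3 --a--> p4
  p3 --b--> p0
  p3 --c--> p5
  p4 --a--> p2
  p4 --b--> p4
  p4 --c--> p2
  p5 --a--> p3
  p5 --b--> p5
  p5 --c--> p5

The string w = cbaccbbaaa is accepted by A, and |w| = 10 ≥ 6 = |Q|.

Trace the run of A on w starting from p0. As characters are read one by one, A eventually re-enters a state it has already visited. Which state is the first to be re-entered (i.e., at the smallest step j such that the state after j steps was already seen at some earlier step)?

Run of A on w = c b a c c b b a a a:
  step 0: p0  (start)
  step 1: p5  (read c: p0→p5)
  step 2: p5  (read b: p5→p5)   ← first repeat (p5 seen earlier)
  step 3: p3  (read a: p5→p3)
  step 4: p5  (read c: p3→p5)
  step 5: p5  (read c: p5→p5)
  step 6: p5  (read b: p5→p5)
  step 7: p5  (read b: p5→p5)
  step 8: p3  (read a: p5→p3)
  step 9: p4  (read a: p3→p4)
  step 10: p2  (read a: p4→p2)

The earliest repeat is at step j = 2: A is in p5, which it already visited at step i = 1.
Pumping length from the standard proof: p = 6 (the number of states). The repeated state found above gives |xy| = j ≤ 6 and |y| = j − i ≥ 1.

p5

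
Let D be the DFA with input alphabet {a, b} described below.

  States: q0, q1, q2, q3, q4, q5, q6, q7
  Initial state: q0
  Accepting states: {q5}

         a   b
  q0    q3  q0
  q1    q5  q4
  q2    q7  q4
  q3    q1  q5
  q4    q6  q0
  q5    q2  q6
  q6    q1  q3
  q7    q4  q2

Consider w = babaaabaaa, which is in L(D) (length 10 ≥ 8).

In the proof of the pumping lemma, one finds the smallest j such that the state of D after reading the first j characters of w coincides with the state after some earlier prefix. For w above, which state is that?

q0

Run of D on w = b a b a a a b a a a:
  step 0: q0  (start)
  step 1: q0  (read b: q0→q0)   ← first repeat (q0 seen earlier)
  step 2: q3  (read a: q0→q3)
  step 3: q5  (read b: q3→q5)
  step 4: q2  (read a: q5→q2)
  step 5: q7  (read a: q2→q7)
  step 6: q4  (read a: q7→q4)
  step 7: q0  (read b: q4→q0)
  step 8: q3  (read a: q0→q3)
  step 9: q1  (read a: q3→q1)
  step 10: q5  (read a: q1→q5)

The earliest repeat is at step j = 1: D is in q0, which it already visited at step i = 0.
The DFA has 8 states, so the proof of the pumping lemma guarantees a repeated state among the first 8+1 visited; the segment between the two visits is the pumpable y.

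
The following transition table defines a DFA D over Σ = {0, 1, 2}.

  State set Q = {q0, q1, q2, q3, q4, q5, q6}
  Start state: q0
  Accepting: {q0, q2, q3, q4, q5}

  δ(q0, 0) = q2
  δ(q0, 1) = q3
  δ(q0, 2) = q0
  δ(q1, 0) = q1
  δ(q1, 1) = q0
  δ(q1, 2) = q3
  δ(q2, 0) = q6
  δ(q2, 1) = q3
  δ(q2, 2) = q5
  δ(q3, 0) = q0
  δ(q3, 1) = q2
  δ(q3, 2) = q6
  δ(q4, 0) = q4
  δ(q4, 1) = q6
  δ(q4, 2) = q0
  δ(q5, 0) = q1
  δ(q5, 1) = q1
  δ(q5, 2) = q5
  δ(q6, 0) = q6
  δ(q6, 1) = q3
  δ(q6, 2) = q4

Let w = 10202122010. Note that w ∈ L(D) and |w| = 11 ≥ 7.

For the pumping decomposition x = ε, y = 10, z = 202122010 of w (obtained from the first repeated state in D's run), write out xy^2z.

xy^2z = ε·10·10·202122010 = 1010202122010.
Reading y = 10 takes D from q0 back to q0, so after x·y·y the machine is still in q0, and z then leads to the accepting state q0. Hence 1010202122010 ∈ L(D).

1010202122010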